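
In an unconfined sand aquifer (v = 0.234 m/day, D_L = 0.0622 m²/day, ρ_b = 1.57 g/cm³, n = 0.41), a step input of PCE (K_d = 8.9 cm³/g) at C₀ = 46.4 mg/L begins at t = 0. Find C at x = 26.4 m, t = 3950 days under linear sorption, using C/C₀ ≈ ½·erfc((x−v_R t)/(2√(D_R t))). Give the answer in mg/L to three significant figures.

22.9 mg/L

Retardation factor R = 1 + ρ_b·K_d/n = 1 + 1.57 × 8.9/0.41 = 35.08.
Sorption retards both mechanisms: v_R = v/R = 0.006670 m/day, D_R = D/R = 0.001773 m²/day.
v_R·t = 0.006670 × 3950 = 26.3465 m; 2√(D_R t) = 5.293 m; argument = (26.4 − 26.3465)/5.293 = 0.01011.
C = C₀ × ½·erfc(0.01011) = 46.4 × 0.4943 = 22.9 mg/L.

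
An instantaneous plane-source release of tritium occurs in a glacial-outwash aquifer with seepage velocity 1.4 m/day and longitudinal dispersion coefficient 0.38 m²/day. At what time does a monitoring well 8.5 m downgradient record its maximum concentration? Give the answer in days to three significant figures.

For the 1D instantaneous-source solution, setting ∂C/∂t = 0 at fixed x gives v²t² + 2Dt − x² = 0, so t = (√(D² + v²x²) − D)/v².
√(D² + v²x²) = √(0.38² + 1.4² × 8.5²) = 11.91; v² = 1.96.
t = (11.91 − 0.38)/1.96 = 5.88 days (vs. the pure-advection estimate x/v = 6.07 d).

5.88 days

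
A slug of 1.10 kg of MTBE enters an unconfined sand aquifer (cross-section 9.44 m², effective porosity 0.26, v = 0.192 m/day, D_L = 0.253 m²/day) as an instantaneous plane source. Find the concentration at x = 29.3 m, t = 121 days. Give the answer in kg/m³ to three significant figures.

0.0169 kg/m³

For an instantaneous plane source, C(x,t) = M/(n_e·A·√(4πDt)) · exp(−(x−vt)²/(4Dt)), with n_e·A the pore (flow) area.
Plume center vt = 0.192 × 121 = 23.232 m, so the well at 29.3 m is 6.068 m downgradient of the peak.
√(4πDt) = 19.61 m, giving peak height M/(n_e·A·√(4πDt)) = 1.10/(0.26 × 9.44 × 19.61) = 0.02285 kg/m³.
(x−vt)²/(4Dt) = (6.068)²/(4 × 0.253 × 121) = 0.3007; exp(−0.3007) = 0.7403.
C = 0.02285 × 0.7403 = 0.0169 kg/m³.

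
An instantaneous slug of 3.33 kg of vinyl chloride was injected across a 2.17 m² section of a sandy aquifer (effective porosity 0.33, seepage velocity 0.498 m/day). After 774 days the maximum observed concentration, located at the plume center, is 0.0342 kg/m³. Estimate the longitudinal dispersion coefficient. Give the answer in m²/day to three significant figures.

At the plume center C_max = M/(n_e·A·√(4πDt)), so D = M²/(4πt·(n_e·A·C_max)²).
n_e·A·C_max = 0.33 × 2.17 × 0.0342 = 0.02449 kg/m.
D = 3.33²/(4π × 774 × 0.02449²) = 1.90 m²/day.

1.90 m²/day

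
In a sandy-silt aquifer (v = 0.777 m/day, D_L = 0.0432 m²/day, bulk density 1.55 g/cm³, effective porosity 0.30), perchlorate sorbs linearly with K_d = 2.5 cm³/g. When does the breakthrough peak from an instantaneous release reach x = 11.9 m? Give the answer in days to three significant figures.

212 days

Retardation factor R = 1 + ρ_b·K_d/n = 1 + 1.55 × 2.5/0.30 = 13.92.
Sorption retards both mechanisms: v_R = v/R = 0.05582 m/day, D_R = D/R = 0.003103 m²/day.
Peak time from v_R²t² + 2D_R t − x² = 0: t = (√(D_R² + v_R²x²) − D_R)/v_R².
√(D_R² + v_R²x²) = √(0.003103² + 0.05582² × 11.9²) = 0.6643; v_R² = 0.003116.
t = (0.6643 − 0.003103)/0.003116 = 212 days.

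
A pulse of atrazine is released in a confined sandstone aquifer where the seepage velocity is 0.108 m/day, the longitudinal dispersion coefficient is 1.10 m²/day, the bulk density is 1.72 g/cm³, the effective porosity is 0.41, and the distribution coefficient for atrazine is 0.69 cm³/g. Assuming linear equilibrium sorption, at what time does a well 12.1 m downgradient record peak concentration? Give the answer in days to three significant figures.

Retardation factor R = 1 + ρ_b·K_d/n = 1 + 1.72 × 0.69/0.41 = 3.895.
Sorption retards both mechanisms: v_R = v/R = 0.02773 m/day, D_R = D/R = 0.2824 m²/day.
Peak time from v_R²t² + 2D_R t − x² = 0: t = (√(D_R² + v_R²x²) − D_R)/v_R².
√(D_R² + v_R²x²) = √(0.2824² + 0.02773² × 12.1²) = 0.4386; v_R² = 0.0007690.
t = (0.4386 − 0.2824)/0.0007690 = 203 days.

203 days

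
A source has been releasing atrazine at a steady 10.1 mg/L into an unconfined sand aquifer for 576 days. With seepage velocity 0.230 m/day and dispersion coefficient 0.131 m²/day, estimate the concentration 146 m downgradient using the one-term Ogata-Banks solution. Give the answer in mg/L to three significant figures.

1.37 mg/L

For a continuous step input, C/C₀ ≈ ½·erfc((x−vt)/(2√(Dt))).
vt = 0.230 × 576 = 132.48 m and 2√(Dt) = 2√(0.131 × 576) = 17.37 m.
Argument (x−vt)/(2√(Dt)) = (146 − 132.48)/17.37 = 0.7784; ½·erfc(0.7784) = 0.1355.
C = 10.1 × 0.1355 = 1.37 mg/L.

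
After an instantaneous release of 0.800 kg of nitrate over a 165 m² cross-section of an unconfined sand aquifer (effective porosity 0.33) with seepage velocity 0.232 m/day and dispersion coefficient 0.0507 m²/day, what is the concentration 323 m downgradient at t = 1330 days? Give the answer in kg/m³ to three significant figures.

0.000233 kg/m³

For an instantaneous plane source, C(x,t) = M/(n_e·A·√(4πDt)) · exp(−(x−vt)²/(4Dt)), with n_e·A the pore (flow) area.
Plume center vt = 0.232 × 1330 = 308.56 m, so the well at 323 m is 14.44 m downgradient of the peak.
√(4πDt) = 29.11 m, giving peak height M/(n_e·A·√(4πDt)) = 0.800/(0.33 × 165 × 29.11) = 0.0005047 kg/m³.
(x−vt)²/(4Dt) = (14.44)²/(4 × 0.0507 × 1330) = 0.7731; exp(−0.7731) = 0.4616.
C = 0.0005047 × 0.4616 = 0.000233 kg/m³.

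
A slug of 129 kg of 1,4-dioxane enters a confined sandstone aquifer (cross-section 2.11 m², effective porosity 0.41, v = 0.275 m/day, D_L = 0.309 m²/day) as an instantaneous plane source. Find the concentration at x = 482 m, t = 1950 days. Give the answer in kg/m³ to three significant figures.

0.505 kg/m³

For an instantaneous plane source, C(x,t) = M/(n_e·A·√(4πDt)) · exp(−(x−vt)²/(4Dt)), with n_e·A the pore (flow) area.
Plume center vt = 0.275 × 1950 = 536.25 m, so the well at 482 m is 54.25 m upgradient of the peak.
√(4πDt) = 87.02 m, giving peak height M/(n_e·A·√(4πDt)) = 129/(0.41 × 2.11 × 87.02) = 1.714 kg/m³.
(x−vt)²/(4Dt) = (-54.25)²/(4 × 0.309 × 1950) = 1.221; exp(−1.221) = 0.2949.
C = 1.714 × 0.2949 = 0.505 kg/m³.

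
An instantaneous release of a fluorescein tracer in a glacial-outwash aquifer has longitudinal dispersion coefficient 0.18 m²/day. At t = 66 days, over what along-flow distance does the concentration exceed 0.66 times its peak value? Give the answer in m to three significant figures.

8.89 m

The plume is Gaussian with σ = √(2Dt) = √(2 × 0.18 × 66) = 4.874 m.
C/C_peak = exp(−Δx²/(2σ²)) = 0.66 ⇒ Δx = σ·√(−2 ln 0.66) = 4.874 × 0.9116 = 4.443 m.
Width = 2Δx = 8.89 m.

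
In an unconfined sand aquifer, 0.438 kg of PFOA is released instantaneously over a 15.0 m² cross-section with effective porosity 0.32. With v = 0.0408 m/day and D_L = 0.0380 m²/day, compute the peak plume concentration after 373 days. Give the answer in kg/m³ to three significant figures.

The peak of an instantaneous 1D plume sits at x = vt; there the Gaussian factor is 1 and C_max = M/(n_e·A·√(4πDt)), where n_e·A is the pore area the mass is dissolved in.
√(4πDt) = √(4π × 0.0380 × 373) = 13.35 m, so C_max = 0.438/(0.32 × 15.0 × 13.35) = 0.00684 kg/m³.

0.00684 kg/m³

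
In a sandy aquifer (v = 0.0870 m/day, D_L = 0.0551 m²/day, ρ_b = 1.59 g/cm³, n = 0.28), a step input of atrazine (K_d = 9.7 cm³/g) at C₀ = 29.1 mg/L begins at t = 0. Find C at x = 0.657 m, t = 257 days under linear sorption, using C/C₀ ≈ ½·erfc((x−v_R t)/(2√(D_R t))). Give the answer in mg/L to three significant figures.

Retardation factor R = 1 + ρ_b·K_d/n = 1 + 1.59 × 9.7/0.28 = 56.08.
Sorption retards both mechanisms: v_R = v/R = 0.001551 m/day, D_R = D/R = 0.0009825 m²/day.
v_R·t = 0.001551 × 257 = 0.398607 m; 2√(D_R t) = 1.005 m; argument = (0.657 − 0.398607)/1.005 = 0.2571.
C = C₀ × ½·erfc(0.2571) = 29.1 × 0.3581 = 10.4 mg/L.

10.4 mg/L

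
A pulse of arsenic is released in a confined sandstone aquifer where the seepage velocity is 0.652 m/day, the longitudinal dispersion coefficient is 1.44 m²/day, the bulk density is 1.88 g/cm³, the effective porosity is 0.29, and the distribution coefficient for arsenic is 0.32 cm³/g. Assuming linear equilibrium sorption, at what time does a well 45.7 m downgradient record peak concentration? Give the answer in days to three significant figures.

205 days

Retardation factor R = 1 + ρ_b·K_d/n = 1 + 1.88 × 0.32/0.29 = 3.074.
Sorption retards both mechanisms: v_R = v/R = 0.2121 m/day, D_R = D/R = 0.4684 m²/day.
Peak time from v_R²t² + 2D_R t − x² = 0: t = (√(D_R² + v_R²x²) − D_R)/v_R².
√(D_R² + v_R²x²) = √(0.4684² + 0.2121² × 45.7²) = 9.704; v_R² = 0.04499.
t = (9.704 − 0.4684)/0.04499 = 205 days.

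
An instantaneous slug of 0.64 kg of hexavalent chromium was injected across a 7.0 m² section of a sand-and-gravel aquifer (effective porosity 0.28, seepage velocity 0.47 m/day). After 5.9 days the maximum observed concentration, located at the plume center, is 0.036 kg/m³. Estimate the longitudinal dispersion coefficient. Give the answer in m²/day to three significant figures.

1.11 m²/day

At the plume center C_max = M/(n_e·A·√(4πDt)), so D = M²/(4πt·(n_e·A·C_max)²).
n_e·A·C_max = 0.28 × 7.0 × 0.036 = 0.07056 kg/m.
D = 0.64²/(4π × 5.9 × 0.07056²) = 1.11 m²/day.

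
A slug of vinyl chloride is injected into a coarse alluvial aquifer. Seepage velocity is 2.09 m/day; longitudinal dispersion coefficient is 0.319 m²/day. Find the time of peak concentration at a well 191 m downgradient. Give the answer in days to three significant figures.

91.3 days

For the 1D instantaneous-source solution, setting ∂C/∂t = 0 at fixed x gives v²t² + 2Dt − x² = 0, so t = (√(D² + v²x²) − D)/v².
√(D² + v²x²) = √(0.319² + 2.09² × 191²) = 399.2; v² = 4.3681.
t = (399.2 − 0.319)/4.3681 = 91.3 days (vs. the pure-advection estimate x/v = 91.4 d).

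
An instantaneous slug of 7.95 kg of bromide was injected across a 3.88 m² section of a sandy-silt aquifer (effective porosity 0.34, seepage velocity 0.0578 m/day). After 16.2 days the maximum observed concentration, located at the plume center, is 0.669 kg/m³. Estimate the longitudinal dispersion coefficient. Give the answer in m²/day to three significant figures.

At the plume center C_max = M/(n_e·A·√(4πDt)), so D = M²/(4πt·(n_e·A·C_max)²).
n_e·A·C_max = 0.34 × 3.88 × 0.669 = 0.8825 kg/m.
D = 7.95²/(4π × 16.2 × 0.8825²) = 0.399 m²/day.

0.399 m²/day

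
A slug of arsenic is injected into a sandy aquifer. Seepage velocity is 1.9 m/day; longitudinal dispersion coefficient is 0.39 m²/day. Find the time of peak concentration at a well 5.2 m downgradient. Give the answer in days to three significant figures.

For the 1D instantaneous-source solution, setting ∂C/∂t = 0 at fixed x gives v²t² + 2Dt − x² = 0, so t = (√(D² + v²x²) − D)/v².
√(D² + v²x²) = √(0.39² + 1.9² × 5.2²) = 9.888; v² = 3.61.
t = (9.888 − 0.39)/3.61 = 2.63 days (vs. the pure-advection estimate x/v = 2.74 d).

2.63 days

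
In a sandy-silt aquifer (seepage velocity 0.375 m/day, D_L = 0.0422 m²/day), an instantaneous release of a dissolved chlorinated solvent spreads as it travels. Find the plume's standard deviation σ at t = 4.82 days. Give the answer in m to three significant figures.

0.638 m

Dispersive spreading gives a Gaussian with σ² = 2Dt; advection only shifts the center.
σ = √(2 × 0.0422 × 4.82) = 0.638 m.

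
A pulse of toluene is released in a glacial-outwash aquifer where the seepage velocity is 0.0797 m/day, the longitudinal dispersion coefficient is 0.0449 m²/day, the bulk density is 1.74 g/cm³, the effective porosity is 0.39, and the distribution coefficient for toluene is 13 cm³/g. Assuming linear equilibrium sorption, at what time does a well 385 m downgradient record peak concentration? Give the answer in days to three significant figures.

Retardation factor R = 1 + ρ_b·K_d/n = 1 + 1.74 × 13/0.39 = 59.00.
Sorption retards both mechanisms: v_R = v/R = 0.001351 m/day, D_R = D/R = 0.0007610 m²/day.
Peak time from v_R²t² + 2D_R t − x² = 0: t = (√(D_R² + v_R²x²) − D_R)/v_R².
√(D_R² + v_R²x²) = √(0.0007610² + 0.001351² × 385²) = 0.5201; v_R² = 1.825e-06.
t = (0.5201 − 0.0007610)/1.825e-06 = 285000 days.

285000 days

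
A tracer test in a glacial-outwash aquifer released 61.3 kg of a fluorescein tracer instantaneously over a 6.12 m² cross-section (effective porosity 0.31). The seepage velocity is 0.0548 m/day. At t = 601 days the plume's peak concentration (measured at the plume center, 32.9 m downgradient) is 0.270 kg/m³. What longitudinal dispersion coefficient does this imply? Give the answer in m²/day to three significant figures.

At the plume center C_max = M/(n_e·A·√(4πDt)), so D = M²/(4πt·(n_e·A·C_max)²).
n_e·A·C_max = 0.31 × 6.12 × 0.270 = 0.5122 kg/m.
D = 61.3²/(4π × 601 × 0.5122²) = 1.90 m²/day.

1.90 m²/day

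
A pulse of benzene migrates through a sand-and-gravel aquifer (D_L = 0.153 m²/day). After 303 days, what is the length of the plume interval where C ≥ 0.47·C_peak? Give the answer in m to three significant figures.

23.7 m

The plume is Gaussian with σ = √(2Dt) = √(2 × 0.153 × 303) = 9.629 m.
C/C_peak = exp(−Δx²/(2σ²)) = 0.47 ⇒ Δx = σ·√(−2 ln 0.47) = 9.629 × 1.229 = 11.83 m.
Width = 2Δx = 23.7 m.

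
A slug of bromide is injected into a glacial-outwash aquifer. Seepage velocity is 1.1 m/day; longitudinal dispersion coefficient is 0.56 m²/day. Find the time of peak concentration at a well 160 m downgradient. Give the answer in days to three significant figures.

145 days

For the 1D instantaneous-source solution, setting ∂C/∂t = 0 at fixed x gives v²t² + 2Dt − x² = 0, so t = (√(D² + v²x²) − D)/v².
√(D² + v²x²) = √(0.56² + 1.1² × 160²) = 176.0; v² = 1.21.
t = (176.0 − 0.56)/1.21 = 145 days (vs. the pure-advection estimate x/v = 145 d).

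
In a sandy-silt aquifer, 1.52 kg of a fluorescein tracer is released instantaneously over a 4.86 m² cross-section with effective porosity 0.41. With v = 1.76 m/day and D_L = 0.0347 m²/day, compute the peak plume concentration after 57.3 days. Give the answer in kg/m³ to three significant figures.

The peak of an instantaneous 1D plume sits at x = vt; there the Gaussian factor is 1 and C_max = M/(n_e·A·√(4πDt)), where n_e·A is the pore area the mass is dissolved in.
√(4πDt) = √(4π × 0.0347 × 57.3) = 4.999 m, so C_max = 1.52/(0.41 × 4.86 × 4.999) = 0.153 kg/m³.

0.153 kg/m³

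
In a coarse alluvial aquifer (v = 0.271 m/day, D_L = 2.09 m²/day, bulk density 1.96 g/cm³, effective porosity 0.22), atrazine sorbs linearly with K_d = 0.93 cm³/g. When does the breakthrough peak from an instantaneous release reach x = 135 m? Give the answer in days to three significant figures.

4370 days

Retardation factor R = 1 + ρ_b·K_d/n = 1 + 1.96 × 0.93/0.22 = 9.285.
Sorption retards both mechanisms: v_R = v/R = 0.02919 m/day, D_R = D/R = 0.2251 m²/day.
Peak time from v_R²t² + 2D_R t − x² = 0: t = (√(D_R² + v_R²x²) − D_R)/v_R².
√(D_R² + v_R²x²) = √(0.2251² + 0.02919² × 135²) = 3.947; v_R² = 0.0008521.
t = (3.947 − 0.2251)/0.0008521 = 4370 days.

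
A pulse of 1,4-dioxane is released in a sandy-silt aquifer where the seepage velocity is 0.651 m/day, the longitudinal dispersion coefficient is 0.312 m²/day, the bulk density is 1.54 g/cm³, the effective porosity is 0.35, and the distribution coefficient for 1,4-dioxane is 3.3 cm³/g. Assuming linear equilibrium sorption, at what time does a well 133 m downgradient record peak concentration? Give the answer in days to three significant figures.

3160 days

Retardation factor R = 1 + ρ_b·K_d/n = 1 + 1.54 × 3.3/0.35 = 15.52.
Sorption retards both mechanisms: v_R = v/R = 0.04195 m/day, D_R = D/R = 0.02010 m²/day.
Peak time from v_R²t² + 2D_R t − x² = 0: t = (√(D_R² + v_R²x²) − D_R)/v_R².
√(D_R² + v_R²x²) = √(0.02010² + 0.04195² × 133²) = 5.579; v_R² = 0.001760.
t = (5.579 − 0.02010)/0.001760 = 3160 days.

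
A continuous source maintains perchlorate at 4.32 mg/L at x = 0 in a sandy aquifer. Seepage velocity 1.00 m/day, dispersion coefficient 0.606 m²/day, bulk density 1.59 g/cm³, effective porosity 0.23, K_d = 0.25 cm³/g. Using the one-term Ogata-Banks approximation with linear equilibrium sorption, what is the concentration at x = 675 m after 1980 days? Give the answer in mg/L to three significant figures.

Retardation factor R = 1 + ρ_b·K_d/n = 1 + 1.59 × 0.25/0.23 = 2.728.
Sorption retards both mechanisms: v_R = v/R = 0.3666 m/day, D_R = D/R = 0.2221 m²/day.
v_R·t = 0.3666 × 1980 = 725.868 m; 2√(D_R t) = 41.94 m; argument = (675 − 725.868)/41.94 = -1.213.
C = C₀ × ½·erfc(-1.213) = 4.32 × 0.9569 = 4.13 mg/L.

4.13 mg/L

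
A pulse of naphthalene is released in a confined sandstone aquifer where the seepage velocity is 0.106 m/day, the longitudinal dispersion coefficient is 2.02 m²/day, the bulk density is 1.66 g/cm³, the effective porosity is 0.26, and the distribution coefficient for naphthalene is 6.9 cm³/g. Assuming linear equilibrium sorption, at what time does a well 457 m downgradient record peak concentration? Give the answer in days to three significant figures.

Retardation factor R = 1 + ρ_b·K_d/n = 1 + 1.66 × 6.9/0.26 = 45.05.
Sorption retards both mechanisms: v_R = v/R = 0.002353 m/day, D_R = D/R = 0.04484 m²/day.
Peak time from v_R²t² + 2D_R t − x² = 0: t = (√(D_R² + v_R²x²) − D_R)/v_R².
√(D_R² + v_R²x²) = √(0.04484² + 0.002353² × 457²) = 1.076; v_R² = 5.537e-06.
t = (1.076 − 0.04484)/5.537e-06 = 186000 days.

186000 days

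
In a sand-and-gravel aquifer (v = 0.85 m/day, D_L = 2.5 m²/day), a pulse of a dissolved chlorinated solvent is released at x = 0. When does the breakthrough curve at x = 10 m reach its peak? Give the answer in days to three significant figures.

For the 1D instantaneous-source solution, setting ∂C/∂t = 0 at fixed x gives v²t² + 2Dt − x² = 0, so t = (√(D² + v²x²) − D)/v².
√(D² + v²x²) = √(2.5² + 0.85² × 10²) = 8.860; v² = 0.7225.
t = (8.860 − 2.5)/0.7225 = 8.80 days (vs. the pure-advection estimate x/v = 11.8 d).

8.80 days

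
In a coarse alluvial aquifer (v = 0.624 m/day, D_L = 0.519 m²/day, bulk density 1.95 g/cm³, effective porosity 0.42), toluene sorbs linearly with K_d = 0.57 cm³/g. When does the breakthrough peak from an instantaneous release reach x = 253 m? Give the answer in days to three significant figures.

1470 days

Retardation factor R = 1 + ρ_b·K_d/n = 1 + 1.95 × 0.57/0.42 = 3.646.
Sorption retards both mechanisms: v_R = v/R = 0.1711 m/day, D_R = D/R = 0.1423 m²/day.
Peak time from v_R²t² + 2D_R t − x² = 0: t = (√(D_R² + v_R²x²) − D_R)/v_R².
√(D_R² + v_R²x²) = √(0.1423² + 0.1711² × 253²) = 43.29; v_R² = 0.02928.
t = (43.29 − 0.1423)/0.02928 = 1470 days.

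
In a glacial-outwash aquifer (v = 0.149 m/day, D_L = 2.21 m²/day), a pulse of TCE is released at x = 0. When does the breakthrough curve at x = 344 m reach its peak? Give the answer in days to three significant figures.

For the 1D instantaneous-source solution, setting ∂C/∂t = 0 at fixed x gives v²t² + 2Dt − x² = 0, so t = (√(D² + v²x²) − D)/v².
√(D² + v²x²) = √(2.21² + 0.149² × 344²) = 51.30; v² = 0.022201.
t = (51.30 − 2.21)/0.022201 = 2210 days (vs. the pure-advection estimate x/v = 2310 d).

2210 days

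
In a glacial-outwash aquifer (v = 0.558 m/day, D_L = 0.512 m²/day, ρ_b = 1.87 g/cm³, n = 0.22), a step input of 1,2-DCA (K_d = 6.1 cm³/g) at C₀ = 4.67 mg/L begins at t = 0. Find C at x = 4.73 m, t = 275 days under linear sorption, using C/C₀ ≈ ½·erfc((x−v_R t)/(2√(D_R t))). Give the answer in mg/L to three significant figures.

1.00 mg/L

Retardation factor R = 1 + ρ_b·K_d/n = 1 + 1.87 × 6.1/0.22 = 52.85.
Sorption retards both mechanisms: v_R = v/R = 0.01056 m/day, D_R = D/R = 0.009688 m²/day.
v_R·t = 0.01056 × 275 = 2.904 m; 2√(D_R t) = 3.264 m; argument = (4.73 − 2.904)/3.264 = 0.5594.
C = C₀ × ½·erfc(0.5594) = 4.67 × 0.2144 = 1.00 mg/L.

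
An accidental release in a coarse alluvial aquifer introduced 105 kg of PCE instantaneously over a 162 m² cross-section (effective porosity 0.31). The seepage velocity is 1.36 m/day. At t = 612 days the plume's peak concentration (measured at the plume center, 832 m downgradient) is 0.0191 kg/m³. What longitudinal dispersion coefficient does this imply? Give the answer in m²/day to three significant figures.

At the plume center C_max = M/(n_e·A·√(4πDt)), so D = M²/(4πt·(n_e·A·C_max)²).
n_e·A·C_max = 0.31 × 162 × 0.0191 = 0.9592 kg/m.
D = 105²/(4π × 612 × 0.9592²) = 1.56 m²/day.

1.56 m²/day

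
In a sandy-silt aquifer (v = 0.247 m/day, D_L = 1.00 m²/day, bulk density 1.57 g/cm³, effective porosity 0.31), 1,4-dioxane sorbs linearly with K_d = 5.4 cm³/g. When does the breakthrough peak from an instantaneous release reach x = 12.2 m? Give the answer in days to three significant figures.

Retardation factor R = 1 + ρ_b·K_d/n = 1 + 1.57 × 5.4/0.31 = 28.35.
Sorption retards both mechanisms: v_R = v/R = 0.008713 m/day, D_R = D/R = 0.03527 m²/day.
Peak time from v_R²t² + 2D_R t − x² = 0: t = (√(D_R² + v_R²x²) − D_R)/v_R².
√(D_R² + v_R²x²) = √(0.03527² + 0.008713² × 12.2²) = 0.1120; v_R² = 7.592e-05.
t = (0.1120 − 0.03527)/7.592e-05 = 1010 days.

1010 days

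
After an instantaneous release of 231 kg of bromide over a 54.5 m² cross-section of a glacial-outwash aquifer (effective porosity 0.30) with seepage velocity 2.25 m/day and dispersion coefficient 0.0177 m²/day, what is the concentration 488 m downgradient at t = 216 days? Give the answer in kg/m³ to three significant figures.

For an instantaneous plane source, C(x,t) = M/(n_e·A·√(4πDt)) · exp(−(x−vt)²/(4Dt)), with n_e·A the pore (flow) area.
Plume center vt = 2.25 × 216 = 486 m, so the well at 488 m is 2 m downgradient of the peak.
√(4πDt) = 6.931 m, giving peak height M/(n_e·A·√(4πDt)) = 231/(0.30 × 54.5 × 6.931) = 2.038 kg/m³.
(x−vt)²/(4Dt) = (2)²/(4 × 0.0177 × 216) = 0.2616; exp(−0.2616) = 0.7698.
C = 2.038 × 0.7698 = 1.57 kg/m³.

1.57 kg/m³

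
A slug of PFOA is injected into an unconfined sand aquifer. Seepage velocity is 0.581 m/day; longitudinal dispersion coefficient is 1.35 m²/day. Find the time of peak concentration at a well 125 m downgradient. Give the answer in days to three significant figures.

For the 1D instantaneous-source solution, setting ∂C/∂t = 0 at fixed x gives v²t² + 2Dt − x² = 0, so t = (√(D² + v²x²) − D)/v².
√(D² + v²x²) = √(1.35² + 0.581² × 125²) = 72.64; v² = 0.337561.
t = (72.64 − 1.35)/0.337561 = 211 days (vs. the pure-advection estimate x/v = 215 d).

211 days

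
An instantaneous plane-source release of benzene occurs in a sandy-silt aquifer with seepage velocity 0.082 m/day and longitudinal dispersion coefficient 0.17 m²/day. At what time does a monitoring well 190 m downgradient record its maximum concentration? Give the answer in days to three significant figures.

2290 days

For the 1D instantaneous-source solution, setting ∂C/∂t = 0 at fixed x gives v²t² + 2Dt − x² = 0, so t = (√(D² + v²x²) − D)/v².
√(D² + v²x²) = √(0.17² + 0.082² × 190²) = 15.58; v² = 0.006724.
t = (15.58 − 0.17)/0.006724 = 2290 days (vs. the pure-advection estimate x/v = 2320 d).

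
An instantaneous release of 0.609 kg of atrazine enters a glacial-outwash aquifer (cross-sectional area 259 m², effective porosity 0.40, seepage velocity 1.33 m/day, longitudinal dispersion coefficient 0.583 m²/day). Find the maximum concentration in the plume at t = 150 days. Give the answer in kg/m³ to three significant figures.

0.000177 kg/m³

The peak of an instantaneous 1D plume sits at x = vt; there the Gaussian factor is 1 and C_max = M/(n_e·A·√(4πDt)), where n_e·A is the pore area the mass is dissolved in.
√(4πDt) = √(4π × 0.583 × 150) = 33.15 m, so C_max = 0.609/(0.40 × 259 × 33.15) = 0.000177 kg/m³.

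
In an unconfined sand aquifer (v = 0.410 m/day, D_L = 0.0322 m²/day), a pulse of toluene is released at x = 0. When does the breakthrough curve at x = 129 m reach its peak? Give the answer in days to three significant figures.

For the 1D instantaneous-source solution, setting ∂C/∂t = 0 at fixed x gives v²t² + 2Dt − x² = 0, so t = (√(D² + v²x²) − D)/v².
√(D² + v²x²) = √(0.0322² + 0.410² × 129²) = 52.89; v² = 0.1681.
t = (52.89 − 0.0322)/0.1681 = 314 days (vs. the pure-advection estimate x/v = 315 d).

314 days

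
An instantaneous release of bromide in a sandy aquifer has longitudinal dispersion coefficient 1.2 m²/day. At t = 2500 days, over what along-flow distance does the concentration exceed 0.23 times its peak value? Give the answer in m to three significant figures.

The plume is Gaussian with σ = √(2Dt) = √(2 × 1.2 × 2500) = 77.46 m.
C/C_peak = exp(−Δx²/(2σ²)) = 0.23 ⇒ Δx = σ·√(−2 ln 0.23) = 77.46 × 1.714 = 132.8 m.
Width = 2Δx = 266 m.

266 m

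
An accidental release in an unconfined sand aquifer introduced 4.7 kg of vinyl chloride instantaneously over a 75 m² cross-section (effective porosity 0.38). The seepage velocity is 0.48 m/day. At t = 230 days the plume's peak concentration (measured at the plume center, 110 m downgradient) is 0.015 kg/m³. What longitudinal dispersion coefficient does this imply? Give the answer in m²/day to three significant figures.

At the plume center C_max = M/(n_e·A·√(4πDt)), so D = M²/(4πt·(n_e·A·C_max)²).
n_e·A·C_max = 0.38 × 75 × 0.015 = 0.4275 kg/m.
D = 4.7²/(4π × 230 × 0.4275²) = 0.0418 m²/day.

0.0418 m²/day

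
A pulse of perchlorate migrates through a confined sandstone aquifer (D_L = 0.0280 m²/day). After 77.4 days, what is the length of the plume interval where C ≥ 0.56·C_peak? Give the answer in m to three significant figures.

4.48 m

The plume is Gaussian with σ = √(2Dt) = √(2 × 0.0280 × 77.4) = 2.082 m.
C/C_peak = exp(−Δx²/(2σ²)) = 0.56 ⇒ Δx = σ·√(−2 ln 0.56) = 2.082 × 1.077 = 2.242 m.
Width = 2Δx = 4.48 m.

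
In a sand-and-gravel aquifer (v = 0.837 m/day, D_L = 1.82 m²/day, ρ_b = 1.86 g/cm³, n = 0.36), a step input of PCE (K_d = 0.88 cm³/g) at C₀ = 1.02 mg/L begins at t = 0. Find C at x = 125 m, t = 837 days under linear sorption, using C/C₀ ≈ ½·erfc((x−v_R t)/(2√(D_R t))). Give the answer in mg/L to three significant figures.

Retardation factor R = 1 + ρ_b·K_d/n = 1 + 1.86 × 0.88/0.36 = 5.547.
Sorption retards both mechanisms: v_R = v/R = 0.1509 m/day, D_R = D/R = 0.3281 m²/day.
v_R·t = 0.1509 × 837 = 126.3033 m; 2√(D_R t) = 33.14 m; argument = (125 − 126.3033)/33.14 = -0.03933.
C = C₀ × ½·erfc(-0.03933) = 1.02 × 0.5222 = 0.533 mg/L.

0.533 mg/L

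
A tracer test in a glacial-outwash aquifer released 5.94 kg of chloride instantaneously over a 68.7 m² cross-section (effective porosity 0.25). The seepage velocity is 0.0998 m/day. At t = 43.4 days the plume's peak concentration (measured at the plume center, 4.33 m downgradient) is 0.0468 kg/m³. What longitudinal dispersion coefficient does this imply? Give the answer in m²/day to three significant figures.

0.100 m²/day

At the plume center C_max = M/(n_e·A·√(4πDt)), so D = M²/(4πt·(n_e·A·C_max)²).
n_e·A·C_max = 0.25 × 68.7 × 0.0468 = 0.8038 kg/m.
D = 5.94²/(4π × 43.4 × 0.8038²) = 0.100 m²/day.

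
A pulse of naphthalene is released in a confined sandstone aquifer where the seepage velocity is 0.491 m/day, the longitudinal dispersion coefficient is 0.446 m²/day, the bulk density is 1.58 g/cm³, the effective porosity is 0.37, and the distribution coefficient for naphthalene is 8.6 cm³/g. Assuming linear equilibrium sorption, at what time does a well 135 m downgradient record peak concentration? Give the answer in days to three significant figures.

Retardation factor R = 1 + ρ_b·K_d/n = 1 + 1.58 × 8.6/0.37 = 37.72.
Sorption retards both mechanisms: v_R = v/R = 0.01302 m/day, D_R = D/R = 0.01182 m²/day.
Peak time from v_R²t² + 2D_R t − x² = 0: t = (√(D_R² + v_R²x²) − D_R)/v_R².
√(D_R² + v_R²x²) = √(0.01182² + 0.01302² × 135²) = 1.758; v_R² = 0.0001695.
t = (1.758 − 0.01182)/0.0001695 = 10300 days.

10300 days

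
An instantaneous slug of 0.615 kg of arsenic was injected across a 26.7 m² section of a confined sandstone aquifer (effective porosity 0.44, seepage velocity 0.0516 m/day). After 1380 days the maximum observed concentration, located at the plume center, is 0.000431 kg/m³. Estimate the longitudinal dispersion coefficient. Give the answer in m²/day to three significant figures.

At the plume center C_max = M/(n_e·A·√(4πDt)), so D = M²/(4πt·(n_e·A·C_max)²).
n_e·A·C_max = 0.44 × 26.7 × 0.000431 = 0.005063 kg/m.
D = 0.615²/(4π × 1380 × 0.005063²) = 0.851 m²/day.

0.851 m²/day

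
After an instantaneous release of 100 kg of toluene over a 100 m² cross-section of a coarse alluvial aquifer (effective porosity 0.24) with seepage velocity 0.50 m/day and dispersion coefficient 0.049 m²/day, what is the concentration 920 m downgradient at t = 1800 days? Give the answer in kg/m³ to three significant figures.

For an instantaneous plane source, C(x,t) = M/(n_e·A·√(4πDt)) · exp(−(x−vt)²/(4Dt)), with n_e·A the pore (flow) area.
Plume center vt = 0.50 × 1800 = 900 m, so the well at 920 m is 20 m downgradient of the peak.
√(4πDt) = 33.29 m, giving peak height M/(n_e·A·√(4πDt)) = 100/(0.24 × 100 × 33.29) = 0.1252 kg/m³.
(x−vt)²/(4Dt) = (20)²/(4 × 0.049 × 1800) = 1.134; exp(−1.134) = 0.3217.
C = 0.1252 × 0.3217 = 0.0403 kg/m³.

0.0403 kg/m³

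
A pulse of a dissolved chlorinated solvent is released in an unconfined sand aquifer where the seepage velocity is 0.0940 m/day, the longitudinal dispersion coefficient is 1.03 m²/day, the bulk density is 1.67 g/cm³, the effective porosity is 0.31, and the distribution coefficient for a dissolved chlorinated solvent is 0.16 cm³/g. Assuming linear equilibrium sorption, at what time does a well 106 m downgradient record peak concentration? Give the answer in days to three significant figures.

Retardation factor R = 1 + ρ_b·K_d/n = 1 + 1.67 × 0.16/0.31 = 1.862.
Sorption retards both mechanisms: v_R = v/R = 0.05048 m/day, D_R = D/R = 0.5532 m²/day.
Peak time from v_R²t² + 2D_R t − x² = 0: t = (√(D_R² + v_R²x²) − D_R)/v_R².
√(D_R² + v_R²x²) = √(0.5532² + 0.05048² × 106²) = 5.379; v_R² = 0.002548.
t = (5.379 − 0.5532)/0.002548 = 1890 days.

1890 days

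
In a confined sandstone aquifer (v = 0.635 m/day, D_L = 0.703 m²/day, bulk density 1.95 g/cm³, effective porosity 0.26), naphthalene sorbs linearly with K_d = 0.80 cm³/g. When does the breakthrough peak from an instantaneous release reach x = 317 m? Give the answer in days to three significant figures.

Retardation factor R = 1 + ρ_b·K_d/n = 1 + 1.95 × 0.80/0.26 = 7.000.
Sorption retards both mechanisms: v_R = v/R = 0.09071 m/day, D_R = D/R = 0.1004 m²/day.
Peak time from v_R²t² + 2D_R t − x² = 0: t = (√(D_R² + v_R²x²) − D_R)/v_R².
√(D_R² + v_R²x²) = √(0.1004² + 0.09071² × 317²) = 28.76; v_R² = 0.008228.
t = (28.76 − 0.1004)/0.008228 = 3480 days.

3480 days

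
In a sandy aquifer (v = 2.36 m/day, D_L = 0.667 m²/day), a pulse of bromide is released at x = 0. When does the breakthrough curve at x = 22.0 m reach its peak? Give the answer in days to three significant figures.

For the 1D instantaneous-source solution, setting ∂C/∂t = 0 at fixed x gives v²t² + 2Dt − x² = 0, so t = (√(D² + v²x²) − D)/v².
√(D² + v²x²) = √(0.667² + 2.36² × 22.0²) = 51.92; v² = 5.5696.
t = (51.92 − 0.667)/5.5696 = 9.20 days (vs. the pure-advection estimate x/v = 9.32 d).

9.20 days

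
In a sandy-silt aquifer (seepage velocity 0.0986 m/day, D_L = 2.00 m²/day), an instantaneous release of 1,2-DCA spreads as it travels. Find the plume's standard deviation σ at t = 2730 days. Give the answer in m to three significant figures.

104 m

Dispersive spreading gives a Gaussian with σ² = 2Dt; advection only shifts the center.
σ = √(2 × 2.00 × 2730) = 104 m.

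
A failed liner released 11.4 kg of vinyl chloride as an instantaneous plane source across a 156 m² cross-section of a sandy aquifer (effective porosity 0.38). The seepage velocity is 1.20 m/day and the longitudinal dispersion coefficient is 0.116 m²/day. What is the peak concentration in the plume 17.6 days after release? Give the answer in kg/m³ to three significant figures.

The peak of an instantaneous 1D plume sits at x = vt; there the Gaussian factor is 1 and C_max = M/(n_e·A·√(4πDt)), where n_e·A is the pore area the mass is dissolved in.
√(4πDt) = √(4π × 0.116 × 17.6) = 5.065 m, so C_max = 11.4/(0.38 × 156 × 5.065) = 0.0380 kg/m³.

0.0380 kg/m³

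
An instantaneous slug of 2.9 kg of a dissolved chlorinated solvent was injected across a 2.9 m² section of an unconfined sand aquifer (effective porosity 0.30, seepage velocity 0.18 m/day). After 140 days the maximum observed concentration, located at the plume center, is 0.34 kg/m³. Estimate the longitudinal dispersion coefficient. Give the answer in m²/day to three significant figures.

At the plume center C_max = M/(n_e·A·√(4πDt)), so D = M²/(4πt·(n_e·A·C_max)²).
n_e·A·C_max = 0.30 × 2.9 × 0.34 = 0.2958 kg/m.
D = 2.9²/(4π × 140 × 0.2958²) = 0.0546 m²/day.

0.0546 m²/day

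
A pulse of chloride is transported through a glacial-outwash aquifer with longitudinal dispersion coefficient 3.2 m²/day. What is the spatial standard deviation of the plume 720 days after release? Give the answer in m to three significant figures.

67.9 m

Dispersive spreading gives a Gaussian with σ² = 2Dt; advection only shifts the center.
σ = √(2 × 3.2 × 720) = 67.9 m.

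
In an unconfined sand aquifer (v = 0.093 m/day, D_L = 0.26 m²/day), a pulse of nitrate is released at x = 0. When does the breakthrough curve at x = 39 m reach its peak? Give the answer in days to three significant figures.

390 days

For the 1D instantaneous-source solution, setting ∂C/∂t = 0 at fixed x gives v²t² + 2Dt − x² = 0, so t = (√(D² + v²x²) − D)/v².
√(D² + v²x²) = √(0.26² + 0.093² × 39²) = 3.636; v² = 0.008649.
t = (3.636 − 0.26)/0.008649 = 390 days (vs. the pure-advection estimate x/v = 419 d).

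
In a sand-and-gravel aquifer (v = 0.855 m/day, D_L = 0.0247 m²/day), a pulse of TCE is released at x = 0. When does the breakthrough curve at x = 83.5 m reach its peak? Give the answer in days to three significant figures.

97.6 days

For the 1D instantaneous-source solution, setting ∂C/∂t = 0 at fixed x gives v²t² + 2Dt − x² = 0, so t = (√(D² + v²x²) − D)/v².
√(D² + v²x²) = √(0.0247² + 0.855² × 83.5²) = 71.39; v² = 0.731025.
t = (71.39 − 0.0247)/0.731025 = 97.6 days (vs. the pure-advection estimate x/v = 97.7 d).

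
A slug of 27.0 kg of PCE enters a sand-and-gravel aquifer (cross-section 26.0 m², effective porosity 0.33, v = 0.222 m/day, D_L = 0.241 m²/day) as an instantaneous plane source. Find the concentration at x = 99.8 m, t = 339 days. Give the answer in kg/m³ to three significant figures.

For an instantaneous plane source, C(x,t) = M/(n_e·A·√(4πDt)) · exp(−(x−vt)²/(4Dt)), with n_e·A the pore (flow) area.
Plume center vt = 0.222 × 339 = 75.258 m, so the well at 99.8 m is 24.542 m downgradient of the peak.
√(4πDt) = 32.04 m, giving peak height M/(n_e·A·√(4πDt)) = 27.0/(0.33 × 26.0 × 32.04) = 0.09822 kg/m³.
(x−vt)²/(4Dt) = (24.542)²/(4 × 0.241 × 339) = 1.843; exp(−1.843) = 0.1583.
C = 0.09822 × 0.1583 = 0.0155 kg/m³.

0.0155 kg/m³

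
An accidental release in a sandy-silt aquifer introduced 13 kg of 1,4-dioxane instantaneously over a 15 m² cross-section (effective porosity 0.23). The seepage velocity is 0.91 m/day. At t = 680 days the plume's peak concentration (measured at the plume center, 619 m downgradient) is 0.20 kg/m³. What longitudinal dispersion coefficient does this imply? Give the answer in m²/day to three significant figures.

At the plume center C_max = M/(n_e·A·√(4πDt)), so D = M²/(4πt·(n_e·A·C_max)²).
n_e·A·C_max = 0.23 × 15 × 0.20 = 0.6900 kg/m.
D = 13²/(4π × 680 × 0.6900²) = 0.0415 m²/day.

0.0415 m²/day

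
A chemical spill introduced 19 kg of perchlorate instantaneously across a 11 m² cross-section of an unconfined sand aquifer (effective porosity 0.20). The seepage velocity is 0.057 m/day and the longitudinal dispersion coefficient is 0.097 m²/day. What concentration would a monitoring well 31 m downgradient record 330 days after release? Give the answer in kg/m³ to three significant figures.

0.135 kg/m³

For an instantaneous plane source, C(x,t) = M/(n_e·A·√(4πDt)) · exp(−(x−vt)²/(4Dt)), with n_e·A the pore (flow) area.
Plume center vt = 0.057 × 330 = 18.81 m, so the well at 31 m is 12.19 m downgradient of the peak.
√(4πDt) = 20.06 m, giving peak height M/(n_e·A·√(4πDt)) = 19/(0.20 × 11 × 20.06) = 0.4305 kg/m³.
(x−vt)²/(4Dt) = (12.19)²/(4 × 0.097 × 330) = 1.161; exp(−1.161) = 0.3132.
C = 0.4305 × 0.3132 = 0.135 kg/m³.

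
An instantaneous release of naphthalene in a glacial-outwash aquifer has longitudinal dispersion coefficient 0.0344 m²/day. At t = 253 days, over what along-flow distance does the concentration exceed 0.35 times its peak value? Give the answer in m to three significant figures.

The plume is Gaussian with σ = √(2Dt) = √(2 × 0.0344 × 253) = 4.172 m.
C/C_peak = exp(−Δx²/(2σ²)) = 0.35 ⇒ Δx = σ·√(−2 ln 0.35) = 4.172 × 1.449 = 6.045 m.
Width = 2Δx = 12.1 m.

12.1 m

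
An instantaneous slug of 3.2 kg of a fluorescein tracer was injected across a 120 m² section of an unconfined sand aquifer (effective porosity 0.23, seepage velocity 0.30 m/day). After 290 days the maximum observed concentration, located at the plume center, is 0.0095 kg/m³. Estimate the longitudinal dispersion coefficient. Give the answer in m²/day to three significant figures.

At the plume center C_max = M/(n_e·A·√(4πDt)), so D = M²/(4πt·(n_e·A·C_max)²).
n_e·A·C_max = 0.23 × 120 × 0.0095 = 0.2622 kg/m.
D = 3.2²/(4π × 290 × 0.2622²) = 0.0409 m²/day.

0.0409 m²/day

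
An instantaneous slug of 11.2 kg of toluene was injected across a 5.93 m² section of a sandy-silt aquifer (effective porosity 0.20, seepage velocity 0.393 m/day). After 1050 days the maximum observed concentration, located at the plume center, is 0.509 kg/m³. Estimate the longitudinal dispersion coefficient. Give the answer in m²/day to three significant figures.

0.0261 m²/day

At the plume center C_max = M/(n_e·A·√(4πDt)), so D = M²/(4πt·(n_e·A·C_max)²).
n_e·A·C_max = 0.20 × 5.93 × 0.509 = 0.6037 kg/m.
D = 11.2²/(4π × 1050 × 0.6037²) = 0.0261 m²/day.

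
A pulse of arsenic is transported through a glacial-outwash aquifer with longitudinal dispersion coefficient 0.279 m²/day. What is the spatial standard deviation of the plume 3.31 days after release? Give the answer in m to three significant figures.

Dispersive spreading gives a Gaussian with σ² = 2Dt; advection only shifts the center.
σ = √(2 × 0.279 × 3.31) = 1.36 m.

1.36 m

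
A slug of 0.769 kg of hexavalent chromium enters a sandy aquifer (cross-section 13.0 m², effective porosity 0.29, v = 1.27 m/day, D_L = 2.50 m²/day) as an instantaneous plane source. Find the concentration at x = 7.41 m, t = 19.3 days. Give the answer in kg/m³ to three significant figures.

0.00182 kg/m³

For an instantaneous plane source, C(x,t) = M/(n_e·A·√(4πDt)) · exp(−(x−vt)²/(4Dt)), with n_e·A the pore (flow) area.
Plume center vt = 1.27 × 19.3 = 24.511 m, so the well at 7.41 m is 17.101 m upgradient of the peak.
√(4πDt) = 24.62 m, giving peak height M/(n_e·A·√(4πDt)) = 0.769/(0.29 × 13.0 × 24.62) = 0.008285 kg/m³.
(x−vt)²/(4Dt) = (-17.101)²/(4 × 2.50 × 19.3) = 1.515; exp(−1.515) = 0.2198.
C = 0.008285 × 0.2198 = 0.00182 kg/m³.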